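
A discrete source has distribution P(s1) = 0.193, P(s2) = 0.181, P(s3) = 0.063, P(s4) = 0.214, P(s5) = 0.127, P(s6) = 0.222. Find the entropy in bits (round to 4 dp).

H = −Σ pᵢ log₂ pᵢ.
−0.193·log₂(0.193) = 0.4581
−0.181·log₂(0.181) = 0.4463
−0.063·log₂(0.063) = 0.2513
−0.214·log₂(0.214) = 0.4760
−0.127·log₂(0.127) = 0.3781
−0.222·log₂(0.222) = 0.4820
Sum ≈ 2.4918 → 2.4918 bits.

2.4918 bits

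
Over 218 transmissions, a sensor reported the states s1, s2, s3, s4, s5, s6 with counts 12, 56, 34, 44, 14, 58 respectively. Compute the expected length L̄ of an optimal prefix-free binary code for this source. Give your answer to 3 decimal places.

2.394 bits/symbol

Probabilities are the counts divided by 218.
Repeatedly combine the two least-probable nodes; the expected code length is the sum of the merged weights.
merge 6/109 + 7/109 → 13/109
merge 13/109 + 17/109 → 30/109
merge 22/109 + 28/109 → 50/109
merge 29/109 + 30/109 → 59/109
merge 50/109 + 59/109 → 1
L = 13/109 + 30/109 + 50/109 + 59/109 + 1 = 261/109 ≈ 2.394 bits/symbol.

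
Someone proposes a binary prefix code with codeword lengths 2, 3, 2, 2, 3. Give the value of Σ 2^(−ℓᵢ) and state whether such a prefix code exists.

With common denominator 2^3 = 8: Σ 2^(−ℓᵢ) = 2/8 + 1/8 + 2/8 + 2/8 + 1/8 = 8/8 = 1.
Kraft's inequality requires Σ ≤ 1; here Σ = 1 ≤ 1, so such a prefix code exists.

1; yes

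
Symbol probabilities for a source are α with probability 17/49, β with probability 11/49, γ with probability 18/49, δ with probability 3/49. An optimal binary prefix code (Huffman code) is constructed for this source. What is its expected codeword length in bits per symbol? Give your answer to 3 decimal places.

1.918 bits/symbol

Repeatedly combine the two least-probable nodes; the expected code length is the sum of the merged weights.
merge 3/49 + 11/49 → 2/7
merge 2/7 + 17/49 → 31/49
merge 18/49 + 31/49 → 1
L = 2/7 + 31/49 + 1 = 94/49 ≈ 1.918 bits/symbol.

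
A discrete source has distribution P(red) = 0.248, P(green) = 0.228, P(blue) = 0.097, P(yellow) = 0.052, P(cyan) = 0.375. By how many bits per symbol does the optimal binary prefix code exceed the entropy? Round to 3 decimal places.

0.085 bits

Entropy H = −Σ p log₂ p ≈ 2.0641 bits.
Huffman merges: 13/250+97/1000→149/1000; 149/1000+57/250→377/1000; 31/125+3/8→623/1000; 377/1000+623/1000→1. L = 2149/1000 ≈ 2.1490.
L − H = 2.1490 − 2.0641 = 0.085 bits.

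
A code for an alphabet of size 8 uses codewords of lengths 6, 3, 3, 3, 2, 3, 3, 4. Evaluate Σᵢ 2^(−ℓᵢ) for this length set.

With common denominator 2^6 = 64: Σ 2^(−ℓᵢ) = 1/64 + 8/64 + 8/64 + 8/64 + 16/64 + 8/64 + 8/64 + 4/64 = 61/64 = 0.953125.

0.953125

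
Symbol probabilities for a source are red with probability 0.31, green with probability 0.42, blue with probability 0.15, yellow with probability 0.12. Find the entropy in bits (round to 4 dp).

H = −Σ pᵢ log₂ pᵢ.
−0.31·log₂(0.31) = 0.5238
−0.42·log₂(0.42) = 0.5256
−0.15·log₂(0.15) = 0.4105
−0.12·log₂(0.12) = 0.3671
Sum ≈ 1.8271 → 1.8271 bits.

1.8271 bits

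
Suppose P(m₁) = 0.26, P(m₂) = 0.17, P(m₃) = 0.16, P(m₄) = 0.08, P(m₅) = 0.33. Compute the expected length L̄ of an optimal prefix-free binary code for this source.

2.24 bits/symbol

Repeatedly combine the two least-probable nodes; the expected code length is the sum of the merged weights.
merge 2/25 + 4/25 → 6/25
merge 17/100 + 6/25 → 41/100
merge 13/50 + 33/100 → 59/100
merge 41/100 + 59/100 → 1
L = 6/25 + 41/100 + 59/100 + 1 = 56/25 = 2.24 bits/symbol.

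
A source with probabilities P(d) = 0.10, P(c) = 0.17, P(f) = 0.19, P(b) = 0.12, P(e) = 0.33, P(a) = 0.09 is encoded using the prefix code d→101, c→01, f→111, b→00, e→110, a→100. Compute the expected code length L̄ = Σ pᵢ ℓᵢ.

L̄ = Σ pᵢ·ℓᵢ = 0.10·3 + 0.17·2 + 0.19·3 + 0.12·2 + 0.33·3 + 0.09·3 = 2.71 bits/symbol.

2.71 bits/symbol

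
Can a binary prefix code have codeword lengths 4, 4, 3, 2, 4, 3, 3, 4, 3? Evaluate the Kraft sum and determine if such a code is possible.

1; yes

With common denominator 2^4 = 16: Σ 2^(−ℓᵢ) = 1/16 + 1/16 + 2/16 + 4/16 + 1/16 + 2/16 + 2/16 + 1/16 + 2/16 = 16/16 = 1.
Kraft's inequality requires Σ ≤ 1; here Σ = 1 ≤ 1, so such a prefix code exists.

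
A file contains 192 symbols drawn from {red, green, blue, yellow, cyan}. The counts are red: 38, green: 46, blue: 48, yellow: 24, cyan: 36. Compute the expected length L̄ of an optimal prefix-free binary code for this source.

Probabilities are the counts divided by 192.
Repeatedly combine the two least-probable nodes; the expected code length is the sum of the merged weights.
merge 1/8 + 3/16 → 5/16
merge 19/96 + 23/96 → 7/16
merge 1/4 + 5/16 → 9/16
merge 7/16 + 9/16 → 1
L = 5/16 + 7/16 + 9/16 + 1 = 37/16 = 2.3125 bits/symbol.

2.3125 bits/symbol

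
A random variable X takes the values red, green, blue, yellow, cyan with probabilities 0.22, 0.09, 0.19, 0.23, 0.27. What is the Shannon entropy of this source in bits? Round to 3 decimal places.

H = −Σ pᵢ log₂ pᵢ.
−0.22·log₂(0.22) = 0.4806
−0.09·log₂(0.09) = 0.3127
−0.19·log₂(0.19) = 0.4552
−0.23·log₂(0.23) = 0.4877
−0.27·log₂(0.27) = 0.5100
Sum ≈ 2.2461 → 2.246 bits.

2.246 bits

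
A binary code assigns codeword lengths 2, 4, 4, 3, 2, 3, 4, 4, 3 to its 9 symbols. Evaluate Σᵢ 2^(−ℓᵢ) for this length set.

With common denominator 2^4 = 16: Σ 2^(−ℓᵢ) = 4/16 + 1/16 + 1/16 + 2/16 + 4/16 + 2/16 + 1/16 + 1/16 + 2/16 = 18/16 = 1.125.

1.125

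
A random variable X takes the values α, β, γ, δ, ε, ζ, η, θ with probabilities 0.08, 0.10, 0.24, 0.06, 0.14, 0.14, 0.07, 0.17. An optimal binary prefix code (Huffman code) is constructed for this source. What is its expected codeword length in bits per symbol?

2.89 bits/symbol

Repeatedly combine the two least-probable nodes; the expected code length is the sum of the merged weights.
merge 3/50 + 7/100 → 13/100
merge 2/25 + 1/10 → 9/50
merge 13/100 + 7/50 → 27/100
merge 7/50 + 17/100 → 31/100
merge 9/50 + 6/25 → 21/50
merge 27/100 + 31/100 → 29/50
merge 21/50 + 29/50 → 1
L = 13/100 + 9/50 + 27/100 + 31/100 + 21/50 + 29/50 + 1 = 289/100 = 2.89 bits/symbol.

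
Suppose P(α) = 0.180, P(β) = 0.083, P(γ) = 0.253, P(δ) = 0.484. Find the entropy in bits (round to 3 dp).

H = −Σ pᵢ log₂ pᵢ.
−0.180·log₂(0.180) = 0.4453
−0.083·log₂(0.083) = 0.2980
−0.253·log₂(0.253) = 0.5016
−0.484·log₂(0.484) = 0.5067
Sum ≈ 1.7517 → 1.752 bits.

1.752 bits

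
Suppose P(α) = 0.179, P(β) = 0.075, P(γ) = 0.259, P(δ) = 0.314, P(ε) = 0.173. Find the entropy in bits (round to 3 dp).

H = −Σ pᵢ log₂ pᵢ.
−0.179·log₂(0.179) = 0.4443
−0.075·log₂(0.075) = 0.2803
−0.259·log₂(0.259) = 0.5048
−0.314·log₂(0.314) = 0.5247
−0.173·log₂(0.173) = 0.4379
Sum ≈ 2.1920 → 2.192 bits.

2.192 bits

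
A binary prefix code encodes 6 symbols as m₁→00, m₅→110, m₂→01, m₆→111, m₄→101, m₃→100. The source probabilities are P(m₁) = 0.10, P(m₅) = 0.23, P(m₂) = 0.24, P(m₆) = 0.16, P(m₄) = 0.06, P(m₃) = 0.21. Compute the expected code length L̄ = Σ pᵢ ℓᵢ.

2.66 bits/symbol

L̄ = Σ pᵢ·ℓᵢ = 0.10·2 + 0.23·3 + 0.24·2 + 0.16·3 + 0.06·3 + 0.21·3 = 2.66 bits/symbol.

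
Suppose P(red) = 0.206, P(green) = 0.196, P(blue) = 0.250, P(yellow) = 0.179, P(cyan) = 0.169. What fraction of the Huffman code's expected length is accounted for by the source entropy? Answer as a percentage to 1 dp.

98.3%

Entropy H = −Σ p log₂ p ≈ 2.3081 bits.
Huffman merges: 169/1000+179/1000→87/250; 49/250+103/500→201/500; 1/4+87/250→299/500; 201/500+299/500→1. L = 587/250 ≈ 2.3480.
Efficiency = H/L = 2.3081/2.3480 = 98.3%.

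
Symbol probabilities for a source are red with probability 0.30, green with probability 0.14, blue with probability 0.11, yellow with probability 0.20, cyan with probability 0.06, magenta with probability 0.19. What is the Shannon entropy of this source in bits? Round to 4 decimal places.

2.4316 bits

H = −Σ pᵢ log₂ pᵢ.
−0.30·log₂(0.30) = 0.5211
−0.14·log₂(0.14) = 0.3971
−0.11·log₂(0.11) = 0.3503
−0.20·log₂(0.20) = 0.4644
−0.06·log₂(0.06) = 0.2435
−0.19·log₂(0.19) = 0.4552
Sum ≈ 2.4316 → 2.4316 bits.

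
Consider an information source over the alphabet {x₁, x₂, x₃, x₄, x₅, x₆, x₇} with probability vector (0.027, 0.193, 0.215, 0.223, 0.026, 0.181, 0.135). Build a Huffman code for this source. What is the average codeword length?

Repeatedly combine the two least-probable nodes; the expected code length is the sum of the merged weights.
merge 13/500 + 27/1000 → 53/1000
merge 53/1000 + 27/200 → 47/250
merge 181/1000 + 47/250 → 369/1000
merge 193/1000 + 43/200 → 51/125
merge 223/1000 + 369/1000 → 74/125
merge 51/125 + 74/125 → 1
L = 53/1000 + 47/250 + 369/1000 + 51/125 + 74/125 + 1 = 261/100 = 2.61 bits/symbol.

2.61 bits/symbol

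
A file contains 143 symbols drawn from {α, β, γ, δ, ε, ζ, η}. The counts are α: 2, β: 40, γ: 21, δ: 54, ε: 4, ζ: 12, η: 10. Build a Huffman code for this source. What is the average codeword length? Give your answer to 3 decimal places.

Probabilities are the counts divided by 143.
Repeatedly combine the two least-probable nodes; the expected code length is the sum of the merged weights.
merge 2/143 + 4/143 → 6/143
merge 6/143 + 10/143 → 16/143
merge 12/143 + 16/143 → 28/143
merge 21/143 + 28/143 → 49/143
merge 40/143 + 49/143 → 89/143
merge 54/143 + 89/143 → 1
L = 6/143 + 16/143 + 28/143 + 49/143 + 89/143 + 1 = 331/143 ≈ 2.315 bits/symbol.

2.315 bits/symbol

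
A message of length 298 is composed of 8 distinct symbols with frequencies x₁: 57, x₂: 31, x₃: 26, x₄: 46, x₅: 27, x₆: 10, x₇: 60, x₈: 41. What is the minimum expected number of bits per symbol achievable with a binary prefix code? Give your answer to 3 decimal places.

Probabilities are the counts divided by 298.
Repeatedly combine the two least-probable nodes; the expected code length is the sum of the merged weights.
merge 5/149 + 13/149 → 18/149
merge 27/298 + 31/298 → 29/149
merge 18/149 + 41/298 → 77/298
merge 23/149 + 57/298 → 103/298
merge 29/149 + 30/149 → 59/149
merge 77/298 + 103/298 → 90/149
merge 59/149 + 90/149 → 1
L = 18/149 + 29/149 + 77/298 + 103/298 + 59/149 + 90/149 + 1 = 435/149 ≈ 2.919 bits/symbol.

2.919 bits/symbol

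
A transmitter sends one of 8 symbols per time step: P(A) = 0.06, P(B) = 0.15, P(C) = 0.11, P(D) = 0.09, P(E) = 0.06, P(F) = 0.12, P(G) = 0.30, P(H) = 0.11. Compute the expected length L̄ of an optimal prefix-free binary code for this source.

Repeatedly combine the two least-probable nodes; the expected code length is the sum of the merged weights.
merge 3/50 + 3/50 → 3/25
merge 9/100 + 11/100 → 1/5
merge 11/100 + 3/25 → 23/100
merge 3/25 + 3/20 → 27/100
merge 1/5 + 23/100 → 43/100
merge 27/100 + 3/10 → 57/100
merge 43/100 + 57/100 → 1
L = 3/25 + 1/5 + 23/100 + 27/100 + 43/100 + 57/100 + 1 = 141/50 = 2.82 bits/symbol.

2.82 bits/symbol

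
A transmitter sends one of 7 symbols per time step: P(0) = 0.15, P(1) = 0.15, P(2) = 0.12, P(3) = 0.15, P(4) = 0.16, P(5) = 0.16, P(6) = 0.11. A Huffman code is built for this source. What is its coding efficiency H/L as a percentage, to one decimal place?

98.4%

Entropy H = −Σ p log₂ p ≈ 2.7950 bits.
Huffman merges: 11/100+3/25→23/100; 3/20+3/20→3/10; 3/20+4/25→31/100; 4/25+23/100→39/100; 3/10+31/100→61/100; 39/100+61/100→1. L = 71/25 ≈ 2.8400.
Efficiency = H/L = 2.7950/2.8400 = 98.4%.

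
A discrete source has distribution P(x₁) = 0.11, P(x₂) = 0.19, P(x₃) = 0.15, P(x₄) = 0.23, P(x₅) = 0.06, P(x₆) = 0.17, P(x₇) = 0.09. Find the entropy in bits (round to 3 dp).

2.694 bits

H = −Σ pᵢ log₂ pᵢ.
−0.11·log₂(0.11) = 0.3503
−0.19·log₂(0.19) = 0.4552
−0.15·log₂(0.15) = 0.4105
−0.23·log₂(0.23) = 0.4877
−0.06·log₂(0.06) = 0.2435
−0.17·log₂(0.17) = 0.4346
−0.09·log₂(0.09) = 0.3127
Sum ≈ 2.6945 → 2.694 bits.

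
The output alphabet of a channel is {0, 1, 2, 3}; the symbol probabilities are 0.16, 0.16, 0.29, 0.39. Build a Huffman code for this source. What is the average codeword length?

1.93 bits/symbol

Repeatedly combine the two least-probable nodes; the expected code length is the sum of the merged weights.
merge 4/25 + 4/25 → 8/25
merge 29/100 + 8/25 → 61/100
merge 39/100 + 61/100 → 1
L = 8/25 + 61/100 + 1 = 193/100 = 1.93 bits/symbol.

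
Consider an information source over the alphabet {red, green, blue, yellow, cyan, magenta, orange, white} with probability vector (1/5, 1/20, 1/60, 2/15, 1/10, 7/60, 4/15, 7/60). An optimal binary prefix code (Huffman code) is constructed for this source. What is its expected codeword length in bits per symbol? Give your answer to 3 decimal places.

Repeatedly combine the two least-probable nodes; the expected code length is the sum of the merged weights.
merge 1/60 + 1/20 → 1/15
merge 1/15 + 1/10 → 1/6
merge 7/60 + 7/60 → 7/30
merge 2/15 + 1/6 → 3/10
merge 1/5 + 7/30 → 13/30
merge 4/15 + 3/10 → 17/30
merge 13/30 + 17/30 → 1
L = 1/15 + 1/6 + 7/30 + 3/10 + 13/30 + 17/30 + 1 = 83/30 ≈ 2.767 bits/symbol.

2.767 bits/symbol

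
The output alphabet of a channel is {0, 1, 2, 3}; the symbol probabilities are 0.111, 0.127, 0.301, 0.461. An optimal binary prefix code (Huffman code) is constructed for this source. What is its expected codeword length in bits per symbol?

1.777 bits/symbol

Repeatedly combine the two least-probable nodes; the expected code length is the sum of the merged weights.
merge 111/1000 + 127/1000 → 119/500
merge 119/500 + 301/1000 → 539/1000
merge 461/1000 + 539/1000 → 1
L = 119/500 + 539/1000 + 1 = 1777/1000 = 1.777 bits/symbol.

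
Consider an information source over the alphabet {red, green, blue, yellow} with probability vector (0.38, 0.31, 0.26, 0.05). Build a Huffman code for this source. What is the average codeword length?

Repeatedly combine the two least-probable nodes; the expected code length is the sum of the merged weights.
merge 1/20 + 13/50 → 31/100
merge 31/100 + 31/100 → 31/50
merge 19/50 + 31/50 → 1
L = 31/100 + 31/50 + 1 = 193/100 = 1.93 bits/symbol.

1.93 bits/symbol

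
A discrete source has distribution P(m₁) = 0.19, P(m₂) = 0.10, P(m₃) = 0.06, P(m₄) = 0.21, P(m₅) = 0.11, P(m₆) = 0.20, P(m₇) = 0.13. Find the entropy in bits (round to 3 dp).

2.701 bits

H = −Σ pᵢ log₂ pᵢ.
−0.19·log₂(0.19) = 0.4552
−0.10·log₂(0.10) = 0.3322
−0.06·log₂(0.06) = 0.2435
−0.21·log₂(0.21) = 0.4728
−0.11·log₂(0.11) = 0.3503
−0.20·log₂(0.20) = 0.4644
−0.13·log₂(0.13) = 0.3826
Sum ≈ 2.7011 → 2.701 bits.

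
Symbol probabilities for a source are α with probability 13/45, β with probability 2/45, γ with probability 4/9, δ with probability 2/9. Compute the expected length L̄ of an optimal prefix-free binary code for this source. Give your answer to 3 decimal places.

1.822 bits/symbol

Repeatedly combine the two least-probable nodes; the expected code length is the sum of the merged weights.
merge 2/45 + 2/9 → 4/15
merge 4/15 + 13/45 → 5/9
merge 4/9 + 5/9 → 1
L = 4/15 + 5/9 + 1 = 82/45 ≈ 1.822 bits/symbol.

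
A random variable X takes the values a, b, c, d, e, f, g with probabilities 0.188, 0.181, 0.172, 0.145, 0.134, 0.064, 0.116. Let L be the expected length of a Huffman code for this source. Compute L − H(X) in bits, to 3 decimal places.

Entropy H = −Σ p log₂ p ≈ 2.7433 bits.
Huffman merges: 8/125+29/250→9/50; 67/500+29/200→279/1000; 43/250+9/50→44/125; 181/1000+47/250→369/1000; 279/1000+44/125→631/1000; 369/1000+631/1000→1. L = 2811/1000 ≈ 2.8110.
L − H = 2.8110 − 2.7433 = 0.068 bits.

0.068 bits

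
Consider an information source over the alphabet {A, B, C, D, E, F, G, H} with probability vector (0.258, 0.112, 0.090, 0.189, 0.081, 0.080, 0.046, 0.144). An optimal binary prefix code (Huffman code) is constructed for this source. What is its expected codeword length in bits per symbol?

2.85 bits/symbol

Repeatedly combine the two least-probable nodes; the expected code length is the sum of the merged weights.
merge 23/500 + 2/25 → 63/500
merge 81/1000 + 9/100 → 171/1000
merge 14/125 + 63/500 → 119/500
merge 18/125 + 171/1000 → 63/200
merge 189/1000 + 119/500 → 427/1000
merge 129/500 + 63/200 → 573/1000
merge 427/1000 + 573/1000 → 1
L = 63/500 + 171/1000 + 119/500 + 63/200 + 427/1000 + 573/1000 + 1 = 57/20 = 2.85 bits/symbol.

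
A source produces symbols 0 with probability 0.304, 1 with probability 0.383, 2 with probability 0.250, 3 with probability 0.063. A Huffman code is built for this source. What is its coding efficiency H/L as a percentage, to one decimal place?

Entropy H = −Σ p log₂ p ≈ 1.8038 bits.
Huffman merges: 63/1000+1/4→313/1000; 38/125+313/1000→617/1000; 383/1000+617/1000→1. L = 193/100 ≈ 1.9300.
Efficiency = H/L = 1.8038/1.9300 = 93.5%.

93.5%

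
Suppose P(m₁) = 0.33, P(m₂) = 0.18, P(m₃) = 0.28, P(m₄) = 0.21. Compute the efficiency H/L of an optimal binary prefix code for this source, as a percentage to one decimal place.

Entropy H = −Σ p log₂ p ≈ 1.9602 bits.
Huffman merges: 9/50+21/100→39/100; 7/25+33/100→61/100; 39/100+61/100→1. L = 2 ≈ 2.0000.
Efficiency = H/L = 1.9602/2.0000 = 98.0%.

98.0%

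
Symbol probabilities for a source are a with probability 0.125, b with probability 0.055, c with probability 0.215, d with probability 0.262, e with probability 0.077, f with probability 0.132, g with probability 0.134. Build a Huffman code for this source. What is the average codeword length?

2.655 bits/symbol

Repeatedly combine the two least-probable nodes; the expected code length is the sum of the merged weights.
merge 11/200 + 77/1000 → 33/250
merge 1/8 + 33/250 → 257/1000
merge 33/250 + 67/500 → 133/500
merge 43/200 + 257/1000 → 59/125
merge 131/500 + 133/500 → 66/125
merge 59/125 + 66/125 → 1
L = 33/250 + 257/1000 + 133/500 + 59/125 + 66/125 + 1 = 531/200 = 2.655 bits/symbol.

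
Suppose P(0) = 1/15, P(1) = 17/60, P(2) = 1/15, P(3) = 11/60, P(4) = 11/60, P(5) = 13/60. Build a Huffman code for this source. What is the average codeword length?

Repeatedly combine the two least-probable nodes; the expected code length is the sum of the merged weights.
merge 1/15 + 1/15 → 2/15
merge 2/15 + 11/60 → 19/60
merge 11/60 + 13/60 → 2/5
merge 17/60 + 19/60 → 3/5
merge 2/5 + 3/5 → 1
L = 2/15 + 19/60 + 2/5 + 3/5 + 1 = 49/20 = 2.45 bits/symbol.

2.45 bits/symbol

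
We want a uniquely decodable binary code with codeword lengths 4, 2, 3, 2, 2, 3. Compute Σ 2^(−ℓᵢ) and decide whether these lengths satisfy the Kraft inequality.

With common denominator 2^4 = 16: Σ 2^(−ℓᵢ) = 1/16 + 4/16 + 2/16 + 4/16 + 4/16 + 2/16 = 17/16 = 1.0625.
Kraft's inequality requires Σ ≤ 1; here Σ = 1.0625 > 1, so no such prefix code exists.

1.0625; no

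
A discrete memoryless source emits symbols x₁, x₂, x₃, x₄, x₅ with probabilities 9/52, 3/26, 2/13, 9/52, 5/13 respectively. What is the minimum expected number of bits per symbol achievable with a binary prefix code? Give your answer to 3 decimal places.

2.231 bits/symbol

Repeatedly combine the two least-probable nodes; the expected code length is the sum of the merged weights.
merge 3/26 + 2/13 → 7/26
merge 9/52 + 9/52 → 9/26
merge 7/26 + 9/26 → 8/13
merge 5/13 + 8/13 → 1
L = 7/26 + 9/26 + 8/13 + 1 = 29/13 ≈ 2.231 bits/symbol.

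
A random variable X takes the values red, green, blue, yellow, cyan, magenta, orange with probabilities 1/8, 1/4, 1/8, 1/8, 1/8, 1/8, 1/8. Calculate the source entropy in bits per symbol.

2.75 bits

Each probability is a power of 1/2, so log₂(1/p) is an integer.
H = Σ p·log₂(1/p) = 1/8·3 + 1/4·2 + 1/8·3 + 1/8·3 + 1/8·3 + 1/8·3 + 1/8·3 = 2.75 bits.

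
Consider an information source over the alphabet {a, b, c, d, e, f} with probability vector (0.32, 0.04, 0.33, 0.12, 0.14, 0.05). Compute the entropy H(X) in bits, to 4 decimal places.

2.2199 bits

H = −Σ pᵢ log₂ pᵢ.
−0.32·log₂(0.32) = 0.5260
−0.04·log₂(0.04) = 0.1858
−0.33·log₂(0.33) = 0.5278
−0.12·log₂(0.12) = 0.3671
−0.14·log₂(0.14) = 0.3971
−0.05·log₂(0.05) = 0.2161
Sum ≈ 2.2199 → 2.2199 bits.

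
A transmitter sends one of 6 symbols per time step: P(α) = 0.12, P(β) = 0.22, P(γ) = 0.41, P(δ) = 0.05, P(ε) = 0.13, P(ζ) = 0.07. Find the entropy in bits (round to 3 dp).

H = −Σ pᵢ log₂ pᵢ.
−0.12·log₂(0.12) = 0.3671
−0.22·log₂(0.22) = 0.4806
−0.41·log₂(0.41) = 0.5274
−0.05·log₂(0.05) = 0.2161
−0.13·log₂(0.13) = 0.3826
−0.07·log₂(0.07) = 0.2686
Sum ≈ 2.2423 → 2.242 bits.

2.242 bits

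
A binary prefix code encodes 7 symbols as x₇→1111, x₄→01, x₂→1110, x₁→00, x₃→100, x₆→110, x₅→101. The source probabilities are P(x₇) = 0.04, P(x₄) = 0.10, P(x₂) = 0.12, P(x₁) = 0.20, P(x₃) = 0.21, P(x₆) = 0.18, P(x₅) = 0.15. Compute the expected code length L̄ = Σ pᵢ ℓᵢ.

L̄ = Σ pᵢ·ℓᵢ = 0.04·4 + 0.10·2 + 0.12·4 + 0.20·2 + 0.21·3 + 0.18·3 + 0.15·3 = 2.86 bits/symbol.

2.86 bits/symbol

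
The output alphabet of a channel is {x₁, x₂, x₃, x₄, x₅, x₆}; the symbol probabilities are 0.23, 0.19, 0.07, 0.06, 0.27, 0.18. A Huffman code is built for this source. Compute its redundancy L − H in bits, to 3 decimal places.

0.030 bits

Entropy H = −Σ p log₂ p ≈ 2.4103 bits.
Huffman merges: 3/50+7/100→13/100; 13/100+9/50→31/100; 19/100+23/100→21/50; 27/100+31/100→29/50; 21/50+29/50→1. L = 61/25 ≈ 2.4400.
L − H = 2.4400 − 2.4103 = 0.030 bits.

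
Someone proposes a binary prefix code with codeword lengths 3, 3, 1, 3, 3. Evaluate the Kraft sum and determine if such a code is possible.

1; yes

With common denominator 2^3 = 8: Σ 2^(−ℓᵢ) = 1/8 + 1/8 + 4/8 + 1/8 + 1/8 = 8/8 = 1.
Kraft's inequality requires Σ ≤ 1; here Σ = 1 ≤ 1, so such a prefix code exists.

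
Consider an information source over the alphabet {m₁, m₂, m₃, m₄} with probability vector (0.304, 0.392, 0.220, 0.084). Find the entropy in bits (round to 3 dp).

1.833 bits

H = −Σ pᵢ log₂ pᵢ.
−0.304·log₂(0.304) = 0.5222
−0.392·log₂(0.392) = 0.5296
−0.220·log₂(0.220) = 0.4806
−0.084·log₂(0.084) = 0.3002
Sum ≈ 1.8326 → 1.833 bits.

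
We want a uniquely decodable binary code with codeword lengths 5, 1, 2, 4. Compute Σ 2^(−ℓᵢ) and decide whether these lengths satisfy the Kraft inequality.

With common denominator 2^5 = 32: Σ 2^(−ℓᵢ) = 1/32 + 16/32 + 8/32 + 2/32 = 27/32 = 0.84375.
Kraft's inequality requires Σ ≤ 1; here Σ = 0.84375 ≤ 1, so such a prefix code exists.

0.84375; yes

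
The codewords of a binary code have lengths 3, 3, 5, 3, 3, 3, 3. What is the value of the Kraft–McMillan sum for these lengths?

0.78125

With common denominator 2^5 = 32: Σ 2^(−ℓᵢ) = 4/32 + 4/32 + 1/32 + 4/32 + 4/32 + 4/32 + 4/32 = 25/32 = 0.78125.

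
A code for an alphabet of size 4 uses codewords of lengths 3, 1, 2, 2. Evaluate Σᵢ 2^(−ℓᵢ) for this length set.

With common denominator 2^3 = 8: Σ 2^(−ℓᵢ) = 1/8 + 4/8 + 2/8 + 2/8 = 9/8 = 1.125.

1.125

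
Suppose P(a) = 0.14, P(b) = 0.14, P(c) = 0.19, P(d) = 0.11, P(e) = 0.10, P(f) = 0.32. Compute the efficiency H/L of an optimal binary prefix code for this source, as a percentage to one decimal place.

98.7%

Entropy H = −Σ p log₂ p ≈ 2.4580 bits.
Huffman merges: 1/10+11/100→21/100; 7/50+7/50→7/25; 19/100+21/100→2/5; 7/25+8/25→3/5; 2/5+3/5→1. L = 249/100 ≈ 2.4900.
Efficiency = H/L = 2.4580/2.4900 = 98.7%.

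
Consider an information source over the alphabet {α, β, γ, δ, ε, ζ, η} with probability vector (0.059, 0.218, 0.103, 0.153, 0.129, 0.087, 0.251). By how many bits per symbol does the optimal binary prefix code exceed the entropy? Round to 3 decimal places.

Entropy H = −Σ p log₂ p ≈ 2.6603 bits.
Huffman merges: 59/1000+87/1000→73/500; 103/1000+129/1000→29/125; 73/500+153/1000→299/1000; 109/500+29/125→9/20; 251/1000+299/1000→11/20; 9/20+11/20→1. L = 2677/1000 ≈ 2.6770.
L − H = 2.6770 − 2.6603 = 0.017 bits.

0.017 bits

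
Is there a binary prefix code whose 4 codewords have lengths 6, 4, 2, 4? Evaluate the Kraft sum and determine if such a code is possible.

With common denominator 2^6 = 64: Σ 2^(−ℓᵢ) = 1/64 + 4/64 + 16/64 + 4/64 = 25/64 = 0.390625.
Kraft's inequality requires Σ ≤ 1; here Σ = 0.390625 ≤ 1, so such a prefix code exists.

0.390625; yes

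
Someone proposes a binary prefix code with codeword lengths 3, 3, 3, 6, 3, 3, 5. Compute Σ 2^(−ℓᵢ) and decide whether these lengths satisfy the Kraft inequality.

0.671875; yes

With common denominator 2^6 = 64: Σ 2^(−ℓᵢ) = 8/64 + 8/64 + 8/64 + 1/64 + 8/64 + 8/64 + 2/64 = 43/64 = 0.671875.
Kraft's inequality requires Σ ≤ 1; here Σ = 0.671875 ≤ 1, so such a prefix code exists.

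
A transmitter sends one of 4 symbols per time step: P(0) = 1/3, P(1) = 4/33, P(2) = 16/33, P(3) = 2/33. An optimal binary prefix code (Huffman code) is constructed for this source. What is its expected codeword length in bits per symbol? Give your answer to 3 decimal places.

1.697 bits/symbol

Repeatedly combine the two least-probable nodes; the expected code length is the sum of the merged weights.
merge 2/33 + 4/33 → 2/11
merge 2/11 + 1/3 → 17/33
merge 16/33 + 17/33 → 1
L = 2/11 + 17/33 + 1 = 56/33 ≈ 1.697 bits/symbol.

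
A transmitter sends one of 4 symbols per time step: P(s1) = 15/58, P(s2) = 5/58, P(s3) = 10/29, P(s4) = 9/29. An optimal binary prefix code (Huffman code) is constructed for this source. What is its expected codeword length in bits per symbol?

2 bits/symbol

Repeatedly combine the two least-probable nodes; the expected code length is the sum of the merged weights.
merge 5/58 + 15/58 → 10/29
merge 9/29 + 10/29 → 19/29
merge 10/29 + 19/29 → 1
L = 10/29 + 19/29 + 1 = 2 bits/symbol.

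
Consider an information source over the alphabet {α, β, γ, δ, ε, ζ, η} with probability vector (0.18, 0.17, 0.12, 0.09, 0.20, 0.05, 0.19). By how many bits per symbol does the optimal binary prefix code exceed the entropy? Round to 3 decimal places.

0.055 bits

Entropy H = −Σ p log₂ p ≈ 2.6953 bits.
Huffman merges: 1/20+9/100→7/50; 3/25+7/50→13/50; 17/100+9/50→7/20; 19/100+1/5→39/100; 13/50+7/20→61/100; 39/100+61/100→1. L = 11/4 ≈ 2.7500.
L − H = 2.7500 − 2.6953 = 0.055 bits.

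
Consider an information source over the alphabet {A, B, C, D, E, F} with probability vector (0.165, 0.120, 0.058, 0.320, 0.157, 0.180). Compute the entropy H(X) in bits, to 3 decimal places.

H = −Σ pᵢ log₂ pᵢ.
−0.165·log₂(0.165) = 0.4289
−0.120·log₂(0.120) = 0.3671
−0.058·log₂(0.058) = 0.2383
−0.320·log₂(0.320) = 0.5260
−0.157·log₂(0.157) = 0.4194
−0.180·log₂(0.180) = 0.4453
Sum ≈ 2.4249 → 2.425 bits.

2.425 bits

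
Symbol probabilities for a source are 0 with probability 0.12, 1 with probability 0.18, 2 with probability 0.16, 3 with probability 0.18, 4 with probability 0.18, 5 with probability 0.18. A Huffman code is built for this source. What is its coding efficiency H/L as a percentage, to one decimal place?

97.4%

Entropy H = −Σ p log₂ p ≈ 2.5713 bits.
Huffman merges: 3/25+4/25→7/25; 9/50+9/50→9/25; 9/50+9/50→9/25; 7/25+9/25→16/25; 9/25+16/25→1. L = 66/25 ≈ 2.6400.
Efficiency = H/L = 2.5713/2.6400 = 97.4%.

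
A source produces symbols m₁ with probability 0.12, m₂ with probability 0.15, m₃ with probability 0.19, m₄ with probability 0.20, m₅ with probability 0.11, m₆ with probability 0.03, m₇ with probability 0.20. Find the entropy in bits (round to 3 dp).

2.664 bits

H = −Σ pᵢ log₂ pᵢ.
−0.12·log₂(0.12) = 0.3671
−0.15·log₂(0.15) = 0.4105
−0.19·log₂(0.19) = 0.4552
−0.20·log₂(0.20) = 0.4644
−0.11·log₂(0.11) = 0.3503
−0.03·log₂(0.03) = 0.1518
−0.20·log₂(0.20) = 0.4644
Sum ≈ 2.6637 → 2.664 bits.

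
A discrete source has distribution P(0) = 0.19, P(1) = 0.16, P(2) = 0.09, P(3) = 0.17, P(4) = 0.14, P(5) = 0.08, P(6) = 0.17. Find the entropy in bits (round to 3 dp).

H = −Σ pᵢ log₂ pᵢ.
−0.19·log₂(0.19) = 0.4552
−0.16·log₂(0.16) = 0.4230
−0.09·log₂(0.09) = 0.3127
−0.17·log₂(0.17) = 0.4346
−0.14·log₂(0.14) = 0.3971
−0.08·log₂(0.08) = 0.2915
−0.17·log₂(0.17) = 0.4346
Sum ≈ 2.7487 → 2.749 bits.

2.749 bits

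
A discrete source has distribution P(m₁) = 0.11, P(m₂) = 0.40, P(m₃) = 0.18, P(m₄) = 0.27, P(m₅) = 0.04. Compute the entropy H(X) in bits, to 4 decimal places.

H = −Σ pᵢ log₂ pᵢ.
−0.11·log₂(0.11) = 0.3503
−0.40·log₂(0.40) = 0.5288
−0.18·log₂(0.18) = 0.4453
−0.27·log₂(0.27) = 0.5100
−0.04·log₂(0.04) = 0.1858
Sum ≈ 2.0201 → 2.0201 bits.

2.0201 bits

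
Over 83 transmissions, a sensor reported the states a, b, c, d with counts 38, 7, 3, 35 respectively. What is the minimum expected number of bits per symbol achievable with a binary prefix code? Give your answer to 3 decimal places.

Probabilities are the counts divided by 83.
Repeatedly combine the two least-probable nodes; the expected code length is the sum of the merged weights.
merge 3/83 + 7/83 → 10/83
merge 10/83 + 35/83 → 45/83
merge 38/83 + 45/83 → 1
L = 10/83 + 45/83 + 1 = 138/83 ≈ 1.663 bits/symbol.

1.663 bits/symbol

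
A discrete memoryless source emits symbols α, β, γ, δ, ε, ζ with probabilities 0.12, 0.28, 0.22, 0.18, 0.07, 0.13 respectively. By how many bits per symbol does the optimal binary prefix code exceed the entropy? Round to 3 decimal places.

0.042 bits

Entropy H = −Σ p log₂ p ≈ 2.4584 bits.
Huffman merges: 7/100+3/25→19/100; 13/100+9/50→31/100; 19/100+11/50→41/100; 7/25+31/100→59/100; 41/100+59/100→1. L = 5/2 ≈ 2.5000.
L − H = 2.5000 − 2.4584 = 0.042 bits.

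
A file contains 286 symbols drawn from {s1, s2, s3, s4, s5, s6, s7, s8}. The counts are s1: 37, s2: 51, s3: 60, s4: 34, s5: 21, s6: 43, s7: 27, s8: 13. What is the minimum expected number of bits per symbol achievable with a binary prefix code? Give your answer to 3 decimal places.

2.909 bits/symbol

Probabilities are the counts divided by 286.
Repeatedly combine the two least-probable nodes; the expected code length is the sum of the merged weights.
merge 1/22 + 21/286 → 17/143
merge 27/286 + 17/143 → 61/286
merge 17/143 + 37/286 → 71/286
merge 43/286 + 51/286 → 47/143
merge 30/143 + 61/286 → 11/26
merge 71/286 + 47/143 → 15/26
merge 11/26 + 15/26 → 1
L = 17/143 + 61/286 + 71/286 + 47/143 + 11/26 + 15/26 + 1 = 32/11 ≈ 2.909 bits/symbol.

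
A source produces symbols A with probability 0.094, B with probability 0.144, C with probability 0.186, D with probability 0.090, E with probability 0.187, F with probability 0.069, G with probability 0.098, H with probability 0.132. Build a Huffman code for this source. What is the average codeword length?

Repeatedly combine the two least-probable nodes; the expected code length is the sum of the merged weights.
merge 69/1000 + 9/100 → 159/1000
merge 47/500 + 49/500 → 24/125
merge 33/250 + 18/125 → 69/250
merge 159/1000 + 93/500 → 69/200
merge 187/1000 + 24/125 → 379/1000
merge 69/250 + 69/200 → 621/1000
merge 379/1000 + 621/1000 → 1
L = 159/1000 + 24/125 + 69/250 + 69/200 + 379/1000 + 621/1000 + 1 = 743/250 = 2.972 bits/symbol.

2.972 bits/symbol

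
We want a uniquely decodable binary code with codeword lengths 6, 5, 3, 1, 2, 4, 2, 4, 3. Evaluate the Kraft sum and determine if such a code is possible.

With common denominator 2^6 = 64: Σ 2^(−ℓᵢ) = 1/64 + 2/64 + 8/64 + 32/64 + 16/64 + 4/64 + 16/64 + 4/64 + 8/64 = 91/64 = 1.421875.
Kraft's inequality requires Σ ≤ 1; here Σ = 1.421875 > 1, so no such prefix code exists.

1.421875; no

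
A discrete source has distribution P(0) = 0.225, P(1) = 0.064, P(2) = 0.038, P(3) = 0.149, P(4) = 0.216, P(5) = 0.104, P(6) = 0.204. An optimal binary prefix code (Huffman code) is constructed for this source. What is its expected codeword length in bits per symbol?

Repeatedly combine the two least-probable nodes; the expected code length is the sum of the merged weights.
merge 19/500 + 8/125 → 51/500
merge 51/500 + 13/125 → 103/500
merge 149/1000 + 51/250 → 353/1000
merge 103/500 + 27/125 → 211/500
merge 9/40 + 353/1000 → 289/500
merge 211/500 + 289/500 → 1
L = 51/500 + 103/500 + 353/1000 + 211/500 + 289/500 + 1 = 2661/1000 = 2.661 bits/symbol.

2.661 bits/symbol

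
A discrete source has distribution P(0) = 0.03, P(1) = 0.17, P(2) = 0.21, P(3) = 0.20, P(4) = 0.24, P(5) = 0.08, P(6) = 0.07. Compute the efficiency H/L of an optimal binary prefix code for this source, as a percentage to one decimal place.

98.0%

Entropy H = −Σ p log₂ p ≈ 2.5778 bits.
Huffman merges: 3/100+7/100→1/10; 2/25+1/10→9/50; 17/100+9/50→7/20; 1/5+21/100→41/100; 6/25+7/20→59/100; 41/100+59/100→1. L = 263/100 ≈ 2.6300.
Efficiency = H/L = 2.5778/2.6300 = 98.0%.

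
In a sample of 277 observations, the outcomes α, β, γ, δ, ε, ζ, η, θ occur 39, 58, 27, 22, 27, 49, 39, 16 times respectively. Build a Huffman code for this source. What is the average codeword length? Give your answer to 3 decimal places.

2.928 bits/symbol

Probabilities are the counts divided by 277.
Repeatedly combine the two least-probable nodes; the expected code length is the sum of the merged weights.
merge 16/277 + 22/277 → 38/277
merge 27/277 + 27/277 → 54/277
merge 38/277 + 39/277 → 77/277
merge 39/277 + 49/277 → 88/277
merge 54/277 + 58/277 → 112/277
merge 77/277 + 88/277 → 165/277
merge 112/277 + 165/277 → 1
L = 38/277 + 54/277 + 77/277 + 88/277 + 112/277 + 165/277 + 1 = 811/277 ≈ 2.928 bits/symbol.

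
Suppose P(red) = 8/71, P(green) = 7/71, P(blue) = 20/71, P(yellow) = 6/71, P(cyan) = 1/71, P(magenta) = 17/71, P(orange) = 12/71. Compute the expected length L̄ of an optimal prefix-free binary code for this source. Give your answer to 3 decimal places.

2.577 bits/symbol

Repeatedly combine the two least-probable nodes; the expected code length is the sum of the merged weights.
merge 1/71 + 6/71 → 7/71
merge 7/71 + 7/71 → 14/71
merge 8/71 + 12/71 → 20/71
merge 14/71 + 17/71 → 31/71
merge 20/71 + 20/71 → 40/71
merge 31/71 + 40/71 → 1
L = 7/71 + 14/71 + 20/71 + 31/71 + 40/71 + 1 = 183/71 ≈ 2.577 bits/symbol.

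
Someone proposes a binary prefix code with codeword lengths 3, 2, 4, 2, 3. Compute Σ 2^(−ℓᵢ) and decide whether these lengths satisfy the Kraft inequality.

0.8125; yes

With common denominator 2^4 = 16: Σ 2^(−ℓᵢ) = 2/16 + 4/16 + 1/16 + 4/16 + 2/16 = 13/16 = 0.8125.
Kraft's inequality requires Σ ≤ 1; here Σ = 0.8125 ≤ 1, so such a prefix code exists.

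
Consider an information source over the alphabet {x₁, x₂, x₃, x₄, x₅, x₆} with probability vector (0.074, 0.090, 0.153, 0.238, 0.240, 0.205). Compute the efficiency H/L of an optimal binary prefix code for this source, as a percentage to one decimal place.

Entropy H = −Σ p log₂ p ≈ 2.4607 bits.
Huffman merges: 37/500+9/100→41/250; 153/1000+41/250→317/1000; 41/200+119/500→443/1000; 6/25+317/1000→557/1000; 443/1000+557/1000→1. L = 2481/1000 ≈ 2.4810.
Efficiency = H/L = 2.4607/2.4810 = 99.2%.

99.2%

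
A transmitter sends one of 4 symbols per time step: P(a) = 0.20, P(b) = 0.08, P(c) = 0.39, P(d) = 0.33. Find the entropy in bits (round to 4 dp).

H = −Σ pᵢ log₂ pᵢ.
−0.20·log₂(0.20) = 0.4644
−0.08·log₂(0.08) = 0.2915
−0.39·log₂(0.39) = 0.5298
−0.33·log₂(0.33) = 0.5278
Sum ≈ 1.8135 → 1.8135 bits.

1.8135 bits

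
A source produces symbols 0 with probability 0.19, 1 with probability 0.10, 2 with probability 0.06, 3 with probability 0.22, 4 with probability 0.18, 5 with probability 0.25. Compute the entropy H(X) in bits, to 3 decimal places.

2.457 bits

H = −Σ pᵢ log₂ pᵢ.
−0.19·log₂(0.19) = 0.4552
−0.10·log₂(0.10) = 0.3322
−0.06·log₂(0.06) = 0.2435
−0.22·log₂(0.22) = 0.4806
−0.18·log₂(0.18) = 0.4453
−0.25·log₂(0.25) = 0.5000
Sum ≈ 2.4568 → 2.457 bits.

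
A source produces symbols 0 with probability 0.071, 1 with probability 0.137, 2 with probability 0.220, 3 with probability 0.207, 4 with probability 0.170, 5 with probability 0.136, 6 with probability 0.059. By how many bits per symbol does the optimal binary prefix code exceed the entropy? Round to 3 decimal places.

Entropy H = −Σ p log₂ p ≈ 2.6817 bits.
Huffman merges: 59/1000+71/1000→13/100; 13/100+17/125→133/500; 137/1000+17/100→307/1000; 207/1000+11/50→427/1000; 133/500+307/1000→573/1000; 427/1000+573/1000→1. L = 2703/1000 ≈ 2.7030.
L − H = 2.7030 − 2.6817 = 0.021 bits.

0.021 bits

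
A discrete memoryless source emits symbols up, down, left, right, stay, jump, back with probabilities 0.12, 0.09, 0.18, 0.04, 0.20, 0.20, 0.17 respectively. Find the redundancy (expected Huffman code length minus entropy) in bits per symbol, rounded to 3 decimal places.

0.056 bits

Entropy H = −Σ p log₂ p ≈ 2.6741 bits.
Huffman merges: 1/25+9/100→13/100; 3/25+13/100→1/4; 17/100+9/50→7/20; 1/5+1/5→2/5; 1/4+7/20→3/5; 2/5+3/5→1. L = 273/100 ≈ 2.7300.
L − H = 2.7300 − 2.6741 = 0.056 bits.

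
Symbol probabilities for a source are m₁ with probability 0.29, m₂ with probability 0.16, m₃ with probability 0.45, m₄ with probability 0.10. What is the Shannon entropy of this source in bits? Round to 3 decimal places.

1.792 bits

H = −Σ pᵢ log₂ pᵢ.
−0.29·log₂(0.29) = 0.5179
−0.16·log₂(0.16) = 0.4230
−0.45·log₂(0.45) = 0.5184
−0.10·log₂(0.10) = 0.3322
Sum ≈ 1.7915 → 1.792 bits.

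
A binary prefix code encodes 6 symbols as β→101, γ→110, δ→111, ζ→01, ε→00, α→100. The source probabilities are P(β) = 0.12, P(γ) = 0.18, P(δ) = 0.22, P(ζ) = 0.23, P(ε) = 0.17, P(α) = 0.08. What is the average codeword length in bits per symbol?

2.6 bits/symbol

L̄ = Σ pᵢ·ℓᵢ = 0.12·3 + 0.18·3 + 0.22·3 + 0.23·2 + 0.17·2 + 0.08·3 = 2.6 bits/symbol.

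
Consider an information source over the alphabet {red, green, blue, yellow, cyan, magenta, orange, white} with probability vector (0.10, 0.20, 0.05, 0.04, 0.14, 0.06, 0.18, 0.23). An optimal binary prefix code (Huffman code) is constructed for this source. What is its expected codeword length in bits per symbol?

Repeatedly combine the two least-probable nodes; the expected code length is the sum of the merged weights.
merge 1/25 + 1/20 → 9/100
merge 3/50 + 9/100 → 3/20
merge 1/10 + 7/50 → 6/25
merge 3/20 + 9/50 → 33/100
merge 1/5 + 23/100 → 43/100
merge 6/25 + 33/100 → 57/100
merge 43/100 + 57/100 → 1
L = 9/100 + 3/20 + 6/25 + 33/100 + 43/100 + 57/100 + 1 = 281/100 = 2.81 bits/symbol.

2.81 bits/symbol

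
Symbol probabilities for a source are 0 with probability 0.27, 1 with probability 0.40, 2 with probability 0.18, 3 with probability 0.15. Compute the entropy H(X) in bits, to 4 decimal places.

H = −Σ pᵢ log₂ pᵢ.
−0.27·log₂(0.27) = 0.5100
−0.40·log₂(0.40) = 0.5288
−0.18·log₂(0.18) = 0.4453
−0.15·log₂(0.15) = 0.4105
Sum ≈ 1.8946 → 1.8946 bits.

1.8946 bits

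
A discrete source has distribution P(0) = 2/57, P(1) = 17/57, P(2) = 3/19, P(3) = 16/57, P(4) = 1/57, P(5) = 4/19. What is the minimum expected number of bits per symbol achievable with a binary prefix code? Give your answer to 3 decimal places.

2.263 bits/symbol

Repeatedly combine the two least-probable nodes; the expected code length is the sum of the merged weights.
merge 1/57 + 2/57 → 1/19
merge 1/19 + 3/19 → 4/19
merge 4/19 + 4/19 → 8/19
merge 16/57 + 17/57 → 11/19
merge 8/19 + 11/19 → 1
L = 1/19 + 4/19 + 8/19 + 11/19 + 1 = 43/19 ≈ 2.263 bits/symbol.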